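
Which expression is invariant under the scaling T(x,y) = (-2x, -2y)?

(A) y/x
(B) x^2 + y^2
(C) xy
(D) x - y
A

Under the uniform scaling T(x,y) = (-2x, -2y):
Substitute the transformed coordinates into each option and compare with the original:
(A) y/x  ->  (-2y)/(-2x) = y/x   [equals y/x: invariant]
(B) x^2 + y^2  ->  (-2x)^2 + (-2y)^2 = 4x^2 + 4y^2   [differs from x^2 + y^2: not invariant]
(C) xy  ->  (-2x)(-2y) = 4xy   [differs from xy: not invariant]
(D) x - y  ->  (-2x) - (-2y) = -2x + 2y   [differs from x - y: not invariant]

Only option (A), y/x, is unchanged by the transformation.
The common factor -2 cancels in a ratio of coordinates, while sums, products and sums of squares pick up factors of -2 or 4.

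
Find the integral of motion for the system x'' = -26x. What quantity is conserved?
E = (x')^2 + 26x^2

Multiply the equation by x':
x' * x'' = -26x * x'
The left side is d/dt[(x')^2/2] and the right side is d/dt[-26x^2/2], so
d/dt[(x')^2/2 + 26x^2/2] = 0, i.e. (x')^2/2 + 26x^2/2 = constant.
Multiplying by 2, the integral of motion is E = (x')^2 + 26x^2.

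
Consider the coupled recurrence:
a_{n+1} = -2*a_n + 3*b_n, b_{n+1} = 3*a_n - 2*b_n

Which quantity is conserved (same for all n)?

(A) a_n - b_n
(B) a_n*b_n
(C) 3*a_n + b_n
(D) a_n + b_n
D

Replace a_n by a_{n+1} = -2*a_n + 3*b_n and b_n by b_{n+1} = 3*a_n - 2*b_n in each option and simplify:
(A) a_n - b_n  ->  (-2*a_n + 3*b_n) - (3*a_n - 2*b_n) = -5*a_n + 5*b_n   [not conserved]
(B) a_n*b_n  ->  (-2*a_n + 3*b_n)*(3*a_n - 2*b_n) = -6*a_n^2 + 13*a_n*b_n - 6*b_n^2   [not conserved]
(C) 3*a_n + b_n  ->  3*(-2*a_n + 3*b_n) + (3*a_n - 2*b_n) = -3*a_n + 7*b_n   [not conserved]
(D) a_n + b_n  ->  (-2*a_n + 3*b_n) + (3*a_n - 2*b_n) = a_n + b_n   [conserved]

Only (D) a_n + b_n returns to itself after one step, so it is the conserved quantity.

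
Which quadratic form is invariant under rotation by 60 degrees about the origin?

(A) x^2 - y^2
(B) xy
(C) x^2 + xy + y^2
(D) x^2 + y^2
D

Rotation by 60 degrees sends (x, y) to (x/2 - sqrt(3)y/2, sqrt(3)x/2 + y/2).
Substitute the transformed coordinates into each option and compare with the original:
(A) x^2 - y^2  ->  (x/2 - sqrt(3)y/2)^2 - (sqrt(3)x/2 + y/2)^2 = -x^2/2 - sqrt(3)xy + y^2/2   [differs from x^2 - y^2: not invariant]
(B) xy  ->  (x/2 - sqrt(3)y/2)(sqrt(3)x/2 + y/2) = sqrt(3)x^2/4 - xy/2 - sqrt(3)y^2/4   [differs from xy: not invariant]
(C) x^2 + xy + y^2  ->  (x/2 - sqrt(3)y/2)^2 + (x/2 - sqrt(3)y/2)(sqrt(3)x/2 + y/2) + (sqrt(3)x/2 + y/2)^2 = sqrt(3)x^2/4 + x^2 - xy/2 - sqrt(3)y^2/4 + y^2   [differs from x^2 + xy + y^2: not invariant]
(D) x^2 + y^2  ->  (x/2 - sqrt(3)y/2)^2 + (sqrt(3)x/2 + y/2)^2 = x^2 + y^2   [equals x^2 + y^2: invariant]

Only option (D), x^2 + y^2, is unchanged by the transformation.
x^2 + y^2 is the squared distance from the origin, which rotations preserve.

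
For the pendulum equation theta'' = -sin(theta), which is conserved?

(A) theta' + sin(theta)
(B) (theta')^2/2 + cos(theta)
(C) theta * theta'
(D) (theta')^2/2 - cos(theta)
D

A first integral I satisfies dI/dt = 0 along every solution. Differentiate each option and use the equation of motion:
(A) d/dt[theta' + sin(theta)] = theta'' + cos(theta) theta' = -sin(theta) + theta' cos(theta), not identically 0
(B) d/dt[(theta')^2/2 + cos(theta)] = theta' theta'' - sin(theta) theta' = -2 theta' sin(theta), not identically 0
(C) d/dt[theta * theta'] = (theta')^2 + theta theta'' = (theta')^2 - theta sin(theta), not identically 0
(D) d/dt[(theta')^2/2 - cos(theta)] = theta' theta'' + sin(theta) theta' = theta'(-sin(theta)) + theta' sin(theta) = 0

Only (D) has zero time-derivative. This is the total energy: kinetic (theta')^2/2 plus potential -cos(theta).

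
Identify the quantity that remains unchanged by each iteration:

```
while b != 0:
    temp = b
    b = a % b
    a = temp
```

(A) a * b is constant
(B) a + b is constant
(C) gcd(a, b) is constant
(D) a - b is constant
C

A loop invariant must hold before the first iteration and be re-established by every execution of the body.

(C) gcd(a, b) is constant: One iteration replaces (a, b) by (b, a mod b). Since a mod b = a - q*b for an integer q, any common divisor of a and b divides b and a mod b, and conversely; hence gcd(b, a mod b) = gcd(a, b). For instance (26, 11) -> (11, 4) keeps gcd = 1. At exit b = 0 and a = gcd of the original inputs.

The other options fail:
(A) a * b is constant: e.g. (a, b) = (26, 11) -> (11, 4): the product goes from 286 to 44.
(B) a + b is constant: e.g. (a, b) = (26, 11) -> (11, 4): the sum goes from 37 to 15.
(D) a - b is constant: e.g. (a, b) = (26, 11) -> (11, 4): the difference goes from 15 to 7.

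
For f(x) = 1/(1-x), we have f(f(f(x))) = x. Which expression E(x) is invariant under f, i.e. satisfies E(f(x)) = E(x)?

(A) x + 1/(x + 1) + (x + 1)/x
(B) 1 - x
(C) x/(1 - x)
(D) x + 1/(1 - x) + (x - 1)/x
D

Replace x by f(x) = 1/(1 - x) in each option and simplify. As a quick numerical cross-check, also compare E(3) with E(f(3)) = E(-1/2).

(A) x + 1/(x + 1) + (x + 1)/x  ->  (1/(1 - x)) + 1/((1/(1 - x)) + 1) + ((1/(1 - x)) + 1)/(1/(1 - x)) = (-x^3 + 6x^2 - 11x + 7)/(x^2 - 3x + 2); check: E(3) = 55/12 but E(-1/2) = 1/2.   [not invariant]
(B) 1 - x  ->  1 - (1/(1 - x)) = x/(x - 1); check: E(3) = -2 but E(-1/2) = 3/2.   [not invariant]
(C) x/(1 - x)  ->  (1/(1 - x))/(1 - (1/(1 - x))) = -1/x; check: E(3) = -3/2 but E(-1/2) = -1/3.   [not invariant]
(D) x + 1/(1 - x) + (x - 1)/x  ->  (1/(1 - x)) + 1/(1 - (1/(1 - x))) + ((1/(1 - x)) - 1)/(1/(1 - x)), which simplifies back to x + 1/(1 - x) + (x - 1)/x; check: E(3) = 19/6, E(-1/2) = 19/6.   [invariant]

Only (D) is unchanged. Indeed f(f(x)) = 1/(1 - 1/(1-x)) = (1-x)/(-x) = (x-1)/x, so E(x) = x + f(x) + f(f(x)) is the sum over the whole 3-cycle; applying f just permutes the three terms cyclically (x -> f(x) -> f(f(x)) -> x), leaving the sum unchanged.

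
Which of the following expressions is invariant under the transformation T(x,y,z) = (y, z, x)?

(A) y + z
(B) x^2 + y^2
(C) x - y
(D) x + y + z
D

Apply T(x,y,z) = (y, z, x) to each option, i.e. replace (x, y, z) by the transformed coordinates.
Substitute the transformed coordinates into each option and compare with the original:
(A) y + z  ->  (z) + (x) = x + z   [differs from y + z: not invariant]
(B) x^2 + y^2  ->  (y)^2 + (z)^2 = y^2 + z^2   [differs from x^2 + y^2: not invariant]
(C) x - y  ->  (y) - (z) = y - z   [differs from x - y: not invariant]
(D) x + y + z  ->  (y) + (z) + (x) = x + y + z   [equals x + y + z: invariant]

Only option (D), x + y + z, is unchanged by the transformation.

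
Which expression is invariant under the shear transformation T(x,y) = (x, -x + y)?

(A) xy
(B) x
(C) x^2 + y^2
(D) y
B

Under the shear T(x,y) = (x, -x + y):
Substitute the transformed coordinates into each option and compare with the original:
(A) xy  ->  (x)(-x + y) = -x^2 + xy   [differs from xy: not invariant]
(B) x  ->  (x) = x   [equals x: invariant]
(C) x^2 + y^2  ->  (x)^2 + (-x + y)^2 = 2x^2 - 2xy + y^2   [differs from x^2 + y^2: not invariant]
(D) y  ->  (-x + y) = -x + y   [differs from y: not invariant]

Only option (B), x, is unchanged by the transformation.
A vertical shear moves points parallel to the y-axis, so the x-coordinate (and any function of x alone) is unchanged.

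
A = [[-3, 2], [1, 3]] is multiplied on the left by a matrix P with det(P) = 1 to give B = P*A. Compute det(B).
-11

By the multiplicative property of determinants, det(B) = det(P*A) = det(P) * det(A) = det(A),
so the determinant is invariant under multiplication by any determinant-1 matrix; we just need det(A).

det(A) = (-3)(3) - (2)(1) = -9 - 2 = -11

Therefore det(B) = 1 * (-11) = -11.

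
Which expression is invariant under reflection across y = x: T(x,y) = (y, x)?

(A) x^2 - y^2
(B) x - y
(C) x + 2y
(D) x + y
D

The map is reflection across y = x: T(x,y) = (y, x).
Substitute the transformed coordinates into each option and compare with the original:
(A) x^2 - y^2  ->  (y)^2 - (x)^2 = -x^2 + y^2   [differs from x^2 - y^2: not invariant]
(B) x - y  ->  (y) - (x) = -x + y   [differs from x - y: not invariant]
(C) x + 2y  ->  (y) + 2(x) = 2x + y   [differs from x + 2y: not invariant]
(D) x + y  ->  (y) + (x) = x + y   [equals x + y: invariant]

Only option (D), x + y, is unchanged by the transformation.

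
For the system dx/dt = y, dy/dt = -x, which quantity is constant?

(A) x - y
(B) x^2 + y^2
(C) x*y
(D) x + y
B

A first integral I satisfies dI/dt = 0 along every solution. Differentiate each option and use the equation of motion:
(A) d/dt[x - y] = y - (-x) = x + y, not identically 0
(B) d/dt[x^2 + y^2] = 2x*dx/dt + 2y*dy/dt = 2x*y + 2y*(-x) = 0
(C) d/dt[x*y] = (dx/dt)y + x(dy/dt) = y^2 - x^2, not identically 0
(D) d/dt[x + y] = y + (-x) = y - x, not identically 0

Only (B) has zero time-derivative. So x^2 + y^2 (the squared radius; trajectories are circles) is the conserved quantity.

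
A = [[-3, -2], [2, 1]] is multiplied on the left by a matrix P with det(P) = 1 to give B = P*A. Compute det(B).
1

By the multiplicative property of determinants, det(B) = det(P*A) = det(P) * det(A) = det(A),
so the determinant is invariant under multiplication by any determinant-1 matrix; we just need det(A).

det(A) = (-3)(1) - (-2)(2) = -3 - (-4) = 1

Therefore det(B) = 1 * 1 = 1.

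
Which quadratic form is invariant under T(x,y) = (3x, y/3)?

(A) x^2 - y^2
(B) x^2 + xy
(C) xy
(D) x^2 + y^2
C

T multiplies x by 3 and divides y by 3.
Substitute the transformed coordinates into each option and compare with the original:
(A) x^2 - y^2  ->  (3x)^2 - (y/3)^2 = 9x^2 - y^2/9   [differs from x^2 - y^2: not invariant]
(B) x^2 + xy  ->  (3x)^2 + (3x)(y/3) = 9x^2 + xy   [differs from x^2 + xy: not invariant]
(C) xy  ->  (3x)(y/3) = xy   [equals xy: invariant]
(D) x^2 + y^2  ->  (3x)^2 + (y/3)^2 = 9x^2 + y^2/9   [differs from x^2 + y^2: not invariant]

Only option (C), xy, is unchanged by the transformation.
The factors 3 and 1/3 cancel only in the pure product xy.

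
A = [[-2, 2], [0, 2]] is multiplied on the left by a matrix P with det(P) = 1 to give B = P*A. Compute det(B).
-4

By the multiplicative property of determinants, det(B) = det(P*A) = det(P) * det(A) = det(A),
so the determinant is invariant under multiplication by any determinant-1 matrix; we just need det(A).

det(A) = (-2)(2) - (2)(0) = -4 - 0 = -4

Therefore det(B) = 1 * (-4) = -4.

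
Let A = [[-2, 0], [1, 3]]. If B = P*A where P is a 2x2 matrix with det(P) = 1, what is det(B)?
-6

By the multiplicative property of determinants, det(B) = det(P*A) = det(P) * det(A) = det(A),
so the determinant is invariant under multiplication by any determinant-1 matrix; we just need det(A).

det(A) = (-2)(3) - (0)(1) = -6 - 0 = -6

Therefore det(B) = 1 * (-6) = -6.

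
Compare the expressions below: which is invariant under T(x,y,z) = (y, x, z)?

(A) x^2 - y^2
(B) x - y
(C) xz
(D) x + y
D

Apply T(x,y,z) = (y, x, z) to each option, i.e. replace (x, y, z) by the transformed coordinates.
Substitute the transformed coordinates into each option and compare with the original:
(A) x^2 - y^2  ->  (y)^2 - (x)^2 = -x^2 + y^2   [differs from x^2 - y^2: not invariant]
(B) x - y  ->  (y) - (x) = -x + y   [differs from x - y: not invariant]
(C) xz  ->  (y)(z) = yz   [differs from xz: not invariant]
(D) x + y  ->  (y) + (x) = x + y   [equals x + y: invariant]

Only option (D), x + y, is unchanged by the transformation.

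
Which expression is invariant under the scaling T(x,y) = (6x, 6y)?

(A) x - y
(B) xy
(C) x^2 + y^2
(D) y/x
D

Under the uniform scaling T(x,y) = (6x, 6y):
Substitute the transformed coordinates into each option and compare with the original:
(A) x - y  ->  (6x) - (6y) = 6x - 6y   [differs from x - y: not invariant]
(B) xy  ->  (6x)(6y) = 36xy   [differs from xy: not invariant]
(C) x^2 + y^2  ->  (6x)^2 + (6y)^2 = 36x^2 + 36y^2   [differs from x^2 + y^2: not invariant]
(D) y/x  ->  (6y)/(6x) = y/x   [equals y/x: invariant]

Only option (D), y/x, is unchanged by the transformation.
The common factor 6 cancels in a ratio of coordinates, while sums, products and sums of squares pick up factors of 6 or 36.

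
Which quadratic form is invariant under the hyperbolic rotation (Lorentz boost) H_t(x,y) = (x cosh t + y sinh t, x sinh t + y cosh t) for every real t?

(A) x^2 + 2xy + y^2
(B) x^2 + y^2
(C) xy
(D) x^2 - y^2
D

Write x' = x cosh t + y sinh t, y' = x sinh t + y cosh t and substitute into each option:
(A) x^2 + 2xy + y^2: (x' + y')^2 with x' + y' = (x + y)(cosh t + sinh t) = (x + y)e^t, so it becomes (x + y)^2 e^(2t)   [not invariant for t != 0]
(B) x^2 + y^2: (x cosh t + y sinh t)^2 + (x sinh t + y cosh t)^2 = (x^2 + y^2)(cosh^2 t + sinh^2 t) + 4xy sinh t cosh t = (x^2 + y^2) cosh 2t + 2xy sinh 2t   [not invariant for t != 0]
(C) xy: (x cosh t + y sinh t)(x sinh t + y cosh t) = xy(cosh^2 t + sinh^2 t) + (x^2 + y^2) sinh t cosh t = xy cosh 2t + (x^2 + y^2)(sinh 2t)/2   [not invariant for t != 0]
(D) x^2 - y^2: (x cosh t + y sinh t)^2 - (x sinh t + y cosh t)^2 = x^2(cosh^2 t - sinh^2 t) + 2xy(cosh t sinh t - sinh t cosh t) + y^2(sinh^2 t - cosh^2 t) = x^2 - y^2   [invariant, using cosh^2 t - sinh^2 t = 1]

Only (D) x^2 - y^2 is unchanged; it is the Minkowski form preserved by Lorentz boosts, just as x^2 + y^2 is preserved by ordinary rotations.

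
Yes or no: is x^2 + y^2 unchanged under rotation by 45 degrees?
Yes

Applying rotation by 45 degrees: x' = x*cos(45 degrees) - y*sin(45 degrees) = sqrt(2)x/2 - sqrt(2)y/2, y' = x*sin(45 degrees) + y*cos(45 degrees) = sqrt(2)x/2 + sqrt(2)y/2

Substituting into x^2 + y^2:
(sqrt(2)x/2 - sqrt(2)y/2)^2 + (sqrt(2)x/2 + sqrt(2)y/2)^2
= x^2 + y^2

This equals the original expression x^2 + y^2, so it IS invariant.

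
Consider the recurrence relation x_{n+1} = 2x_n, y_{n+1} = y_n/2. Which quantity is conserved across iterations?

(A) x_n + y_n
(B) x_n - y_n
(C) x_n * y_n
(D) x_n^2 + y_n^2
C

For the recurrence x_{n+1} = 2x_n, y_{n+1} = y_n/2:

x_{n+1} * y_{n+1} = (2x_n) * (y_n/2) = x_n * y_n
The product is conserved.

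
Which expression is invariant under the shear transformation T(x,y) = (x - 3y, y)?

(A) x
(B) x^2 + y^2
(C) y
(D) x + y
C

Under the shear T(x,y) = (x - 3y, y):
Substitute the transformed coordinates into each option and compare with the original:
(A) x  ->  (x - 3y) = x - 3y   [differs from x: not invariant]
(B) x^2 + y^2  ->  (x - 3y)^2 + (y)^2 = x^2 - 6xy + 10y^2   [differs from x^2 + y^2: not invariant]
(C) y  ->  (y) = y   [equals y: invariant]
(D) x + y  ->  (x - 3y) + (y) = x - 2y   [differs from x + y: not invariant]

Only option (C), y, is unchanged by the transformation.
A horizontal shear moves points parallel to the x-axis, so the y-coordinate (and any function of y alone) is unchanged.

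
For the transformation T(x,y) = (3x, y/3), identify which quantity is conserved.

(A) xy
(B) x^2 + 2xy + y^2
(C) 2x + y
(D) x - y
A

An expression E(x,y) is invariant under T if E(T(x,y)) = E(x,y). Here T(x,y) = (3x, y/3).
Substitute the transformed coordinates into each option and compare with the original:
(A) xy  ->  (3x)(y/3) = xy   [equals xy: invariant]
(B) x^2 + 2xy + y^2  ->  (3x)^2 + 2(3x)(y/3) + (y/3)^2 = 9x^2 + 2xy + y^2/9   [differs from x^2 + 2xy + y^2: not invariant]
(C) 2x + y  ->  2(3x) + (y/3) = 6x + y/3   [differs from 2x + y: not invariant]
(D) x - y  ->  (3x) - (y/3) = 3x - y/3   [differs from x - y: not invariant]

Only option (A), xy, is unchanged by the transformation.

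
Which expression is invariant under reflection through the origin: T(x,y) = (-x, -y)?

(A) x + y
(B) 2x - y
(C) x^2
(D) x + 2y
C

The map is reflection through the origin: T(x,y) = (-x, -y).
Substitute the transformed coordinates into each option and compare with the original:
(A) x + y  ->  (-x) + (-y) = -x - y   [differs from x + y: not invariant]
(B) 2x - y  ->  2(-x) - (-y) = -2x + y   [differs from 2x - y: not invariant]
(C) x^2  ->  (-x)^2 = x^2   [equals x^2: invariant]
(D) x + 2y  ->  (-x) + 2(-y) = -x - 2y   [differs from x + 2y: not invariant]

Only option (C), x^2, is unchanged by the transformation.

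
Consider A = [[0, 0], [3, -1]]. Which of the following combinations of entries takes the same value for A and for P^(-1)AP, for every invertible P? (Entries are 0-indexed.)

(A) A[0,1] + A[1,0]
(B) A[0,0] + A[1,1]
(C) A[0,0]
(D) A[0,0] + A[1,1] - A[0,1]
B

A[0,0] + A[1,1] is the trace of A. By the cyclic property of the trace, tr(P^(-1)AP) = tr(APP^(-1)) = tr(A), so it is the same for every matrix similar to A.

The other combinations are not similarity invariants. For example, take P = [[1, 1], [0, 1]] (det P = 1), so P^(-1) = [[1, -1], [0, 1]] and
B = P^(-1)AP = [[-3, -2], [3, 2]].
Evaluating each option on A and on B:
(A) A[0,1] + A[1,0]: 3 for A, 1 for B -> changes
(B) A[0,0] + A[1,1]: -1 for A, -1 for B -> unchanged
(C) A[0,0]: 0 for A, -3 for B -> changes
(D) A[0,0] + A[1,1] - A[0,1]: -1 for A, 1 for B -> changes

Only (B) A[0,0] + A[1,1] = -1 survives (and it does so for every P, not just this one), so it is the invariant.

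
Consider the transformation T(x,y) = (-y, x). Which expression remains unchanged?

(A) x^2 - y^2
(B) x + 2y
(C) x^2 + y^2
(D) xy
C

An expression E(x,y) is invariant under T if E(T(x,y)) = E(x,y). Here T(x,y) = (-y, x).
Substitute the transformed coordinates into each option and compare with the original:
(A) x^2 - y^2  ->  (-y)^2 - (x)^2 = -x^2 + y^2   [differs from x^2 - y^2: not invariant]
(B) x + 2y  ->  (-y) + 2(x) = 2x - y   [differs from x + 2y: not invariant]
(C) x^2 + y^2  ->  (-y)^2 + (x)^2 = x^2 + y^2   [equals x^2 + y^2: invariant]
(D) xy  ->  (-y)(x) = -xy   [differs from xy: not invariant]

Only option (C), x^2 + y^2, is unchanged by the transformation.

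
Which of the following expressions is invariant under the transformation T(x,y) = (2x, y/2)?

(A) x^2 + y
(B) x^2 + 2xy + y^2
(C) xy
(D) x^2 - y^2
C

An expression E(x,y) is invariant under T if E(T(x,y)) = E(x,y). Here T(x,y) = (2x, y/2).
Substitute the transformed coordinates into each option and compare with the original:
(A) x^2 + y  ->  (2x)^2 + (y/2) = 4x^2 + y/2   [differs from x^2 + y: not invariant]
(B) x^2 + 2xy + y^2  ->  (2x)^2 + 2(2x)(y/2) + (y/2)^2 = 4x^2 + 2xy + y^2/4   [differs from x^2 + 2xy + y^2: not invariant]
(C) xy  ->  (2x)(y/2) = xy   [equals xy: invariant]
(D) x^2 - y^2  ->  (2x)^2 - (y/2)^2 = 4x^2 - y^2/4   [differs from x^2 - y^2: not invariant]

Only option (C), xy, is unchanged by the transformation.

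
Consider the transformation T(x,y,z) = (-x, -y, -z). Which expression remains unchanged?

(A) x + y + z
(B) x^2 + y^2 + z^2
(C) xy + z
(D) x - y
B

Apply T(x,y,z) = (-x, -y, -z) to each option, i.e. replace (x, y, z) by the transformed coordinates.
Substitute the transformed coordinates into each option and compare with the original:
(A) x + y + z  ->  (-x) + (-y) + (-z) = -x - y - z   [differs from x + y + z: not invariant]
(B) x^2 + y^2 + z^2  ->  (-x)^2 + (-y)^2 + (-z)^2 = x^2 + y^2 + z^2   [equals x^2 + y^2 + z^2: invariant]
(C) xy + z  ->  (-x)(-y) + (-z) = xy - z   [differs from xy + z: not invariant]
(D) x - y  ->  (-x) - (-y) = -x + y   [differs from x - y: not invariant]

Only option (B), x^2 + y^2 + z^2, is unchanged by the transformation.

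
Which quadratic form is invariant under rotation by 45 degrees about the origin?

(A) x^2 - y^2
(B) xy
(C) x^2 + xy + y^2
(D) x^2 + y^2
D

Rotation by 45 degrees sends (x, y) to (sqrt(2)x/2 - sqrt(2)y/2, sqrt(2)x/2 + sqrt(2)y/2).
Substitute the transformed coordinates into each option and compare with the original:
(A) x^2 - y^2  ->  (sqrt(2)x/2 - sqrt(2)y/2)^2 - (sqrt(2)x/2 + sqrt(2)y/2)^2 = -2xy   [differs from x^2 - y^2: not invariant]
(B) xy  ->  (sqrt(2)x/2 - sqrt(2)y/2)(sqrt(2)x/2 + sqrt(2)y/2) = x^2/2 - y^2/2   [differs from xy: not invariant]
(C) x^2 + xy + y^2  ->  (sqrt(2)x/2 - sqrt(2)y/2)^2 + (sqrt(2)x/2 - sqrt(2)y/2)(sqrt(2)x/2 + sqrt(2)y/2) + (sqrt(2)x/2 + sqrt(2)y/2)^2 = 3x^2/2 + y^2/2   [differs from x^2 + xy + y^2: not invariant]
(D) x^2 + y^2  ->  (sqrt(2)x/2 - sqrt(2)y/2)^2 + (sqrt(2)x/2 + sqrt(2)y/2)^2 = x^2 + y^2   [equals x^2 + y^2: invariant]

Only option (D), x^2 + y^2, is unchanged by the transformation.
x^2 + y^2 is the squared distance from the origin, which rotations preserve.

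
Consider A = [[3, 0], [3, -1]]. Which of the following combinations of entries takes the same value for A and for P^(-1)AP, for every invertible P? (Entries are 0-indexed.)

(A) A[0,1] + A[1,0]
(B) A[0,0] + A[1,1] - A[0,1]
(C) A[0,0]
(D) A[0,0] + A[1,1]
D

A[0,0] + A[1,1] is the trace of A. By the cyclic property of the trace, tr(P^(-1)AP) = tr(APP^(-1)) = tr(A), so it is the same for every matrix similar to A.

The other combinations are not similarity invariants. For example, take P = [[1, 1], [1, 2]] (det P = 1), so P^(-1) = [[2, -1], [-1, 1]] and
B = P^(-1)AP = [[4, 5], [-1, -2]].
Evaluating each option on A and on B:
(A) A[0,1] + A[1,0]: 3 for A, 4 for B -> changes
(B) A[0,0] + A[1,1] - A[0,1]: 2 for A, -3 for B -> changes
(C) A[0,0]: 3 for A, 4 for B -> changes
(D) A[0,0] + A[1,1]: 2 for A, 2 for B -> unchanged

Only (D) A[0,0] + A[1,1] = 2 survives (and it does so for every P, not just this one), so it is the invariant.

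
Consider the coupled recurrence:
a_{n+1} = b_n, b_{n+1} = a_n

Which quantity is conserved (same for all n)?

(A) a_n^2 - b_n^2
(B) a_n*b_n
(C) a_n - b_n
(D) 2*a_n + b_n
B

Replace a_n by a_{n+1} = b_n and b_n by b_{n+1} = a_n in each option and simplify:
(A) a_n^2 - b_n^2  ->  (b_n)^2 - (a_n)^2 = -a_n^2 + b_n^2   [not conserved]
(B) a_n*b_n  ->  (b_n)*(a_n) = a_n*b_n   [conserved]
(C) a_n - b_n  ->  (b_n) - (a_n) = -a_n + b_n   [not conserved]
(D) 2*a_n + b_n  ->  2*(b_n) + (a_n) = a_n + 2*b_n   [not conserved]

Only (B) a_n*b_n returns to itself after one step, so it is the conserved quantity.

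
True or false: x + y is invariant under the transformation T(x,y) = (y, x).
True

Substitute T(x,y) = (y, x) into the expression and compare with the original.

Original: x + y
After applying T: (y) + (x) = x + y

This is identical to the original x + y, so the expression is invariant.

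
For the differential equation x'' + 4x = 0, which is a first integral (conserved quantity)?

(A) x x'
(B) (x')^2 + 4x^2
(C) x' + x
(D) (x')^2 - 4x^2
B

A first integral I satisfies dI/dt = 0 along every solution. Differentiate each option and use the equation of motion:
(A) d/dt[x x'] = (x')^2 + x x'' = (x')^2 - 4x^2, not identically 0
(B) d/dt[(x')^2 + 4x^2] = 2x'x'' + 8x x' = 2x'(-4x) + 8x x' = 0
(C) d/dt[x' + x] = x'' + x' = -4x + x', not identically 0
(D) d/dt[(x')^2 - 4x^2] = 2x'x'' - 8x x' = -16x x', not identically 0

Only (B) has zero time-derivative. So the energy-like quantity (x')^2 + 4x^2 is the first integral.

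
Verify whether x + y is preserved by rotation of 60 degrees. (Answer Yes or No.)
No

Applying rotation by 60 degrees: x' = x*cos(60 degrees) - y*sin(60 degrees) = x/2 - sqrt(3)y/2, y' = x*sin(60 degrees) + y*cos(60 degrees) = sqrt(3)x/2 + y/2

Substituting into x + y:
(x/2 - sqrt(3)y/2) + (sqrt(3)x/2 + y/2)
= x/2 + sqrt(3)x/2 - sqrt(3)y/2 + y/2

This differs from the original expression x + y, so it is NOT invariant.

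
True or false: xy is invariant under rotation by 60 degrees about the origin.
False

Applying rotation by 60 degrees: x' = x*cos(60 degrees) - y*sin(60 degrees) = x/2 - sqrt(3)y/2, y' = x*sin(60 degrees) + y*cos(60 degrees) = sqrt(3)x/2 + y/2

Substituting into xy:
(x/2 - sqrt(3)y/2)(sqrt(3)x/2 + y/2)
= sqrt(3)x^2/4 - xy/2 - sqrt(3)y^2/4

This differs from the original expression xy, so it is NOT invariant.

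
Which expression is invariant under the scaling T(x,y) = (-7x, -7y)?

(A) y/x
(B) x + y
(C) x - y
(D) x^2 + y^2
A

Under the uniform scaling T(x,y) = (-7x, -7y):
Substitute the transformed coordinates into each option and compare with the original:
(A) y/x  ->  (-7y)/(-7x) = y/x   [equals y/x: invariant]
(B) x + y  ->  (-7x) + (-7y) = -7x - 7y   [differs from x + y: not invariant]
(C) x - y  ->  (-7x) - (-7y) = -7x + 7y   [differs from x - y: not invariant]
(D) x^2 + y^2  ->  (-7x)^2 + (-7y)^2 = 49x^2 + 49y^2   [differs from x^2 + y^2: not invariant]

Only option (A), y/x, is unchanged by the transformation.
The common factor -7 cancels in a ratio of coordinates, while sums, products and sums of squares pick up factors of -7 or 49.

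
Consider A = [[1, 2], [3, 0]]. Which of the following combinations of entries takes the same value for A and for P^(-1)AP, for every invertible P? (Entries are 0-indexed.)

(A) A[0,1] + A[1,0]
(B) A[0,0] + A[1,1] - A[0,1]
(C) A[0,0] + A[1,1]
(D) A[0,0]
C

A[0,0] + A[1,1] is the trace of A. By the cyclic property of the trace, tr(P^(-1)AP) = tr(APP^(-1)) = tr(A), so it is the same for every matrix similar to A.

The other combinations are not similarity invariants. For example, take P = [[1, 2], [0, 1]] (det P = 1), so P^(-1) = [[1, -2], [0, 1]] and
B = P^(-1)AP = [[-5, -8], [3, 6]].
Evaluating each option on A and on B:
(A) A[0,1] + A[1,0]: 5 for A, -5 for B -> changes
(B) A[0,0] + A[1,1] - A[0,1]: -1 for A, 9 for B -> changes
(C) A[0,0] + A[1,1]: 1 for A, 1 for B -> unchanged
(D) A[0,0]: 1 for A, -5 for B -> changes

Only (C) A[0,0] + A[1,1] = 1 survives (and it does so for every P, not just this one), so it is the invariant.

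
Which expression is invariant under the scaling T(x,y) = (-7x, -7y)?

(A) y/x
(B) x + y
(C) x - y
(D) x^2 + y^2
A

Under the uniform scaling T(x,y) = (-7x, -7y):
Substitute the transformed coordinates into each option and compare with the original:
(A) y/x  ->  (-7y)/(-7x) = y/x   [equals y/x: invariant]
(B) x + y  ->  (-7x) + (-7y) = -7x - 7y   [differs from x + y: not invariant]
(C) x - y  ->  (-7x) - (-7y) = -7x + 7y   [differs from x - y: not invariant]
(D) x^2 + y^2  ->  (-7x)^2 + (-7y)^2 = 49x^2 + 49y^2   [differs from x^2 + y^2: not invariant]

Only option (A), y/x, is unchanged by the transformation.
The common factor -7 cancels in a ratio of coordinates, while sums, products and sums of squares pick up factors of -7 or 49.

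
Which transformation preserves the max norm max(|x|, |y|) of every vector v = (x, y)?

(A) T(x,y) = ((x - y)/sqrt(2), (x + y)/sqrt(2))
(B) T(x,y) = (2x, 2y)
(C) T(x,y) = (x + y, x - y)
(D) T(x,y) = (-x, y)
D

A transformation preserves a norm if ||T(v)|| = ||v|| for every v; a single vector where the norm changes rules an option out.

(A) T(x,y) = ((x - y)/sqrt(2), (x + y)/sqrt(2)): v = (1, 0) has norm max(|1|, |0|) = 1, but T(v) = (sqrt(2)/2, sqrt(2)/2) has norm sqrt(2)/2 -- not preserved.
(B) T(x,y) = (2x, 2y): v = (1, 0) has norm max(|1|, |0|) = 1, but T(v) = (2, 0) has norm 2 -- not preserved.
(C) T(x,y) = (x + y, x - y): v = (1, 1) has norm max(|1|, |1|) = 1, but T(v) = (2, 0) has norm 2 -- not preserved.
(D) T(x,y) = (-x, y): preserves the norm -- it only permutes the coordinates and/or flips signs, which leaves max(|x|, |y|) unchanged.

Therefore the answer is (D).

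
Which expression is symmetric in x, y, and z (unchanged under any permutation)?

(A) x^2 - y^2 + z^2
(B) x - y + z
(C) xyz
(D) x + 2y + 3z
C

A symmetric expression is unchanged when the variables are permuted; here the transformation to test is the swap (x, y) -> (y, x).
A symmetric expression must survive every permutation; the single swap x <-> y already eliminates the distractors, and the keyed expression is also unchanged by x <-> z and y <-> z (each variable enters it in exactly the same way).
Substitute the transformed coordinates into each option and compare with the original:
(A) x^2 - y^2 + z^2  ->  (y)^2 - (x)^2 + z^2 = -x^2 + y^2 + z^2   [differs from x^2 - y^2 + z^2: not invariant]
(B) x - y + z  ->  (y) - (x) + z = -x + y + z   [differs from x - y + z: not invariant]
(C) xyz  ->  (y)(x)z = xyz   [equals xyz: invariant]
(D) x + 2y + 3z  ->  (y) + 2(x) + 3z = 2x + y + 3z   [differs from x + 2y + 3z: not invariant]

Only option (C), xyz, is unchanged by the transformation.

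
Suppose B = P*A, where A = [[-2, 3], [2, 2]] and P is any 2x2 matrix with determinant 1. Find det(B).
-10

By the multiplicative property of determinants, det(B) = det(P*A) = det(P) * det(A) = det(A),
so the determinant is invariant under multiplication by any determinant-1 matrix; we just need det(A).

det(A) = (-2)(2) - (3)(2) = -4 - 6 = -10

Therefore det(B) = 1 * (-10) = -10.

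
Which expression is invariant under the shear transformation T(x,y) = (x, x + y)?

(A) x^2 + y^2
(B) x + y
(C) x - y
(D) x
D

Under the shear T(x,y) = (x, x + y):
Substitute the transformed coordinates into each option and compare with the original:
(A) x^2 + y^2  ->  (x)^2 + (x + y)^2 = 2x^2 + 2xy + y^2   [differs from x^2 + y^2: not invariant]
(B) x + y  ->  (x) + (x + y) = 2x + y   [differs from x + y: not invariant]
(C) x - y  ->  (x) - (x + y) = -y   [differs from x - y: not invariant]
(D) x  ->  (x) = x   [equals x: invariant]

Only option (D), x, is unchanged by the transformation.
A vertical shear moves points parallel to the y-axis, so the x-coordinate (and any function of x alone) is unchanged.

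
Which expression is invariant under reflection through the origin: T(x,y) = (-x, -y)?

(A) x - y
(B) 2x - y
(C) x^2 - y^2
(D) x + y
C

The map is reflection through the origin: T(x,y) = (-x, -y).
Substitute the transformed coordinates into each option and compare with the original:
(A) x - y  ->  (-x) - (-y) = -x + y   [differs from x - y: not invariant]
(B) 2x - y  ->  2(-x) - (-y) = -2x + y   [differs from 2x - y: not invariant]
(C) x^2 - y^2  ->  (-x)^2 - (-y)^2 = x^2 - y^2   [equals x^2 - y^2: invariant]
(D) x + y  ->  (-x) + (-y) = -x - y   [differs from x + y: not invariant]

Only option (C), x^2 - y^2, is unchanged by the transformation.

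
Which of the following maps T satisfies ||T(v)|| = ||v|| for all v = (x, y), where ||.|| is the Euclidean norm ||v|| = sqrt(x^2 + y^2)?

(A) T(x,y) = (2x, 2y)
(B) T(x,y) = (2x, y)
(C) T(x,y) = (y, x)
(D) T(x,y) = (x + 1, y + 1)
C

A transformation preserves a norm if ||T(v)|| = ||v|| for every v; a single vector where the norm changes rules an option out.

(A) T(x,y) = (2x, 2y): v = (1, 0) has norm sqrt((1)^2 + (0)^2) = 1, but T(v) = (2, 0) has norm 2 -- not preserved.
(B) T(x,y) = (2x, y): v = (1, 0) has norm sqrt((1)^2 + (0)^2) = 1, but T(v) = (2, 0) has norm 2 -- not preserved.
(C) T(x,y) = (y, x): preserves the norm -- it is an orthogonal map (a rotation/reflection), and (y)^2 + (x)^2 simplifies to x^2 + y^2.
(D) T(x,y) = (x + 1, y + 1): v = (1, 0) has norm sqrt((1)^2 + (0)^2) = 1, but T(v) = (2, 1) has norm sqrt(5) -- not preserved.

Therefore the answer is (C).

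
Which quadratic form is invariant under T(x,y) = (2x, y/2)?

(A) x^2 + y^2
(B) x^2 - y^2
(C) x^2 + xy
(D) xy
D

T multiplies x by 2 and divides y by 2.
Substitute the transformed coordinates into each option and compare with the original:
(A) x^2 + y^2  ->  (2x)^2 + (y/2)^2 = 4x^2 + y^2/4   [differs from x^2 + y^2: not invariant]
(B) x^2 - y^2  ->  (2x)^2 - (y/2)^2 = 4x^2 - y^2/4   [differs from x^2 - y^2: not invariant]
(C) x^2 + xy  ->  (2x)^2 + (2x)(y/2) = 4x^2 + xy   [differs from x^2 + xy: not invariant]
(D) xy  ->  (2x)(y/2) = xy   [equals xy: invariant]

Only option (D), xy, is unchanged by the transformation.
The factors 2 and 1/2 cancel only in the pure product xy.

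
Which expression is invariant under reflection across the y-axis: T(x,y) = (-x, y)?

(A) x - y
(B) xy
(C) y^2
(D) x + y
C

The map is reflection across the y-axis: T(x,y) = (-x, y).
Substitute the transformed coordinates into each option and compare with the original:
(A) x - y  ->  (-x) - (y) = -x - y   [differs from x - y: not invariant]
(B) xy  ->  (-x)(y) = -xy   [differs from xy: not invariant]
(C) y^2  ->  (y)^2 = y^2   [equals y^2: invariant]
(D) x + y  ->  (-x) + (y) = -x + y   [differs from x + y: not invariant]

Only option (C), y^2, is unchanged by the transformation.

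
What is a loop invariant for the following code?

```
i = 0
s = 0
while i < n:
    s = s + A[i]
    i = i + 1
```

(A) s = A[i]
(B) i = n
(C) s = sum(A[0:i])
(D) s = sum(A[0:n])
C

A loop invariant must hold before the first iteration and be re-established by every execution of the body.

(C) s = sum(A[0:i]): Initially i = 0 and s = 0 = sum of the empty slice A[0:0]. If s = sum(A[0:i]) holds at the top of an iteration, the body sets s to sum(A[0:i]) + A[i] = sum(A[0:i+1]) and then i to i+1, so s = sum(A[0:i]) holds again. At exit i = n, giving s = sum(A[0:n]).

The other options fail:
(A) s = A[i]: after the first iteration s = A[0] but i = 1, so s = A[i] compares s with the wrong element (and fails in general).
(B) i = n: false initially (i = 0); it is the exit condition, not an invariant.
(D) s = sum(A[0:n]): false before the loop (s = 0, not the full sum) -- it only becomes true at exit.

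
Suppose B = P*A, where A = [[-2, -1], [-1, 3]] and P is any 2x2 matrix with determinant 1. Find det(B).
-7

By the multiplicative property of determinants, det(B) = det(P*A) = det(P) * det(A) = det(A),
so the determinant is invariant under multiplication by any determinant-1 matrix; we just need det(A).

det(A) = (-2)(3) - (-1)(-1) = -6 - 1 = -7

Therefore det(B) = 1 * (-7) = -7.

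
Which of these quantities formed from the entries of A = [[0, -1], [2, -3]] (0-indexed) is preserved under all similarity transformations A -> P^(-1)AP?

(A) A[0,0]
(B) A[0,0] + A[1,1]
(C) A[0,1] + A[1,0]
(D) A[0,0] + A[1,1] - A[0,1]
B

A[0,0] + A[1,1] is the trace of A. By the cyclic property of the trace, tr(P^(-1)AP) = tr(APP^(-1)) = tr(A), so it is the same for every matrix similar to A.

The other combinations are not similarity invariants. For example, take P = [[1, -1], [0, 1]] (det P = 1), so P^(-1) = [[1, 1], [0, 1]] and
B = P^(-1)AP = [[2, -6], [2, -5]].
Evaluating each option on A and on B:
(A) A[0,0]: 0 for A, 2 for B -> changes
(B) A[0,0] + A[1,1]: -3 for A, -3 for B -> unchanged
(C) A[0,1] + A[1,0]: 1 for A, -4 for B -> changes
(D) A[0,0] + A[1,1] - A[0,1]: -2 for A, 3 for B -> changes

Only (B) A[0,0] + A[1,1] = -3 survives (and it does so for every P, not just this one), so it is the invariant.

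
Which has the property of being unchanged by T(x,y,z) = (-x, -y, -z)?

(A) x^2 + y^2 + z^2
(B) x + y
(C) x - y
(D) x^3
A

Apply T(x,y,z) = (-x, -y, -z) to each option, i.e. replace (x, y, z) by the transformed coordinates.
Substitute the transformed coordinates into each option and compare with the original:
(A) x^2 + y^2 + z^2  ->  (-x)^2 + (-y)^2 + (-z)^2 = x^2 + y^2 + z^2   [equals x^2 + y^2 + z^2: invariant]
(B) x + y  ->  (-x) + (-y) = -x - y   [differs from x + y: not invariant]
(C) x - y  ->  (-x) - (-y) = -x + y   [differs from x - y: not invariant]
(D) x^3  ->  (-x)^3 = -x^3   [differs from x^3: not invariant]

Only option (A), x^2 + y^2 + z^2, is unchanged by the transformation.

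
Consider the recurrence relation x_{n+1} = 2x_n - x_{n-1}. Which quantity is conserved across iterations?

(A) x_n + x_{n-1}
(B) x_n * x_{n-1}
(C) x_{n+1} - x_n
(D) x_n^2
C

For the recurrence x_{n+1} = 2x_n - x_{n-1}:

If x_{n+1} = 2x_n - x_{n-1}, then:
x_{n+1} - x_n = x_n - x_{n-1}
The first difference is constant throughout the sequence.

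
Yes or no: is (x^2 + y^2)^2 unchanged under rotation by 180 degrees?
Yes

Applying rotation by 180 degrees: x' = x*cos(180 degrees) - y*sin(180 degrees) = -x, y' = x*sin(180 degrees) + y*cos(180 degrees) = -y

Substituting into (x^2 + y^2)^2:
((-x)^2 + (-y)^2)^2
= x^4 + 2x^2y^2 + y^4 = (x^2 + y^2)^2

This equals the original expression (x^2 + y^2)^2, so it IS invariant.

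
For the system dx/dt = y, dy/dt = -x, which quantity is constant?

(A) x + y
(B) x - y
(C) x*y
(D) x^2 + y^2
D

A first integral I satisfies dI/dt = 0 along every solution. Differentiate each option and use the equation of motion:
(A) d/dt[x + y] = y + (-x) = y - x, not identically 0
(B) d/dt[x - y] = y - (-x) = x + y, not identically 0
(C) d/dt[x*y] = (dx/dt)y + x(dy/dt) = y^2 - x^2, not identically 0
(D) d/dt[x^2 + y^2] = 2x*dx/dt + 2y*dy/dt = 2x*y + 2y*(-x) = 0

Only (D) has zero time-derivative. So x^2 + y^2 (the squared radius; trajectories are circles) is the conserved quantity.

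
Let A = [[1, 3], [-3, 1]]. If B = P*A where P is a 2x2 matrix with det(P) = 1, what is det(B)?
10

By the multiplicative property of determinants, det(B) = det(P*A) = det(P) * det(A) = det(A),
so the determinant is invariant under multiplication by any determinant-1 matrix; we just need det(A).

det(A) = (1)(1) - (3)(-3) = 1 - (-9) = 10

Therefore det(B) = 1 * 10 = 10.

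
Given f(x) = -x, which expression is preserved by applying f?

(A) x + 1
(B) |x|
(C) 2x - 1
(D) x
B

For f(x) = -x:
Applying f replaces x by -x. Since |-x| = |x|, the absolute value is unchanged by f, whereas x -> -x, 2x - 1 -> -2x - 1 and x + 1 -> -x + 1 all change.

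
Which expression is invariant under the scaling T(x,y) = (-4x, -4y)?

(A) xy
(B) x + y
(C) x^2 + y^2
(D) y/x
D

Under the uniform scaling T(x,y) = (-4x, -4y):
Substitute the transformed coordinates into each option and compare with the original:
(A) xy  ->  (-4x)(-4y) = 16xy   [differs from xy: not invariant]
(B) x + y  ->  (-4x) + (-4y) = -4x - 4y   [differs from x + y: not invariant]
(C) x^2 + y^2  ->  (-4x)^2 + (-4y)^2 = 16x^2 + 16y^2   [differs from x^2 + y^2: not invariant]
(D) y/x  ->  (-4y)/(-4x) = y/x   [equals y/x: invariant]

Only option (D), y/x, is unchanged by the transformation.
The common factor -4 cancels in a ratio of coordinates, while sums, products and sums of squares pick up factors of -4 or 16.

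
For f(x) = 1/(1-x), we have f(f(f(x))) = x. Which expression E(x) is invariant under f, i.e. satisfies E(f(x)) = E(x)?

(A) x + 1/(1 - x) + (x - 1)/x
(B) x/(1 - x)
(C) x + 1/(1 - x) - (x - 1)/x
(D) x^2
A

Replace x by f(x) = 1/(1 - x) in each option and simplify. As a quick numerical cross-check, also compare E(5) with E(f(5)) = E(-1/4).

(A) x + 1/(1 - x) + (x - 1)/x  ->  (1/(1 - x)) + 1/(1 - (1/(1 - x))) + ((1/(1 - x)) - 1)/(1/(1 - x)), which simplifies back to x + 1/(1 - x) + (x - 1)/x; check: E(5) = 111/20, E(-1/4) = 111/20.   [invariant]
(B) x/(1 - x)  ->  (1/(1 - x))/(1 - (1/(1 - x))) = -1/x; check: E(5) = -5/4 but E(-1/4) = -1/5.   [not invariant]
(C) x + 1/(1 - x) - (x - 1)/x  ->  (1/(1 - x)) + 1/(1 - (1/(1 - x))) - ((1/(1 - x)) - 1)/(1/(1 - x)) = (x^2(1 - x) - x + (x - 1)^2)/(x(x - 1)); check: E(5) = 79/20 but E(-1/4) = -89/20.   [not invariant]
(D) x^2  ->  (1/(1 - x))^2 = (x - 1)^(-2); check: E(5) = 25 but E(-1/4) = 1/16.   [not invariant]

Only (A) is unchanged. Indeed f(f(x)) = 1/(1 - 1/(1-x)) = (1-x)/(-x) = (x-1)/x, so E(x) = x + f(x) + f(f(x)) is the sum over the whole 3-cycle; applying f just permutes the three terms cyclically (x -> f(x) -> f(f(x)) -> x), leaving the sum unchanged.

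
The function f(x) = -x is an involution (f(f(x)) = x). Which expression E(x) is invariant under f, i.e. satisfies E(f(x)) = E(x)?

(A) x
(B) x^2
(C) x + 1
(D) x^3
B

Replace x by f(x) = -x in each option and simplify. As a quick numerical cross-check, also compare E(4) with E(f(4)) = E(-4).

(A) x  ->  (-x) = -x; check: E(4) = 4 but E(-4) = -4.   [not invariant]
(B) x^2  ->  (-x)^2, which simplifies back to x^2; check: E(4) = 16, E(-4) = 16.   [invariant]
(C) x + 1  ->  (-x) + 1 = 1 - x; check: E(4) = 5 but E(-4) = -3.   [not invariant]
(D) x^3  ->  (-x)^3 = -x^3; check: E(4) = 64 but E(-4) = -64.   [not invariant]

Only (B) is unchanged. E is symmetric under swapping x with f(x) = -x, which is exactly what an involution does.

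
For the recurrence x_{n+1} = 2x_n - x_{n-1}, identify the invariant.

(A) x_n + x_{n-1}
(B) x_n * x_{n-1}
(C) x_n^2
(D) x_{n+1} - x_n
D

For the recurrence x_{n+1} = 2x_n - x_{n-1}:

If x_{n+1} = 2x_n - x_{n-1}, then:
x_{n+1} - x_n = x_n - x_{n-1}
The first difference is constant throughout the sequence.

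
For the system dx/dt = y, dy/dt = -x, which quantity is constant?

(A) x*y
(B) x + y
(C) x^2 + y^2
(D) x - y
C

A first integral I satisfies dI/dt = 0 along every solution. Differentiate each option and use the equation of motion:
(A) d/dt[x*y] = (dx/dt)y + x(dy/dt) = y^2 - x^2, not identically 0
(B) d/dt[x + y] = y + (-x) = y - x, not identically 0
(C) d/dt[x^2 + y^2] = 2x*dx/dt + 2y*dy/dt = 2x*y + 2y*(-x) = 0
(D) d/dt[x - y] = y - (-x) = x + y, not identically 0

Only (C) has zero time-derivative. So x^2 + y^2 (the squared radius; trajectories are circles) is the conserved quantity.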